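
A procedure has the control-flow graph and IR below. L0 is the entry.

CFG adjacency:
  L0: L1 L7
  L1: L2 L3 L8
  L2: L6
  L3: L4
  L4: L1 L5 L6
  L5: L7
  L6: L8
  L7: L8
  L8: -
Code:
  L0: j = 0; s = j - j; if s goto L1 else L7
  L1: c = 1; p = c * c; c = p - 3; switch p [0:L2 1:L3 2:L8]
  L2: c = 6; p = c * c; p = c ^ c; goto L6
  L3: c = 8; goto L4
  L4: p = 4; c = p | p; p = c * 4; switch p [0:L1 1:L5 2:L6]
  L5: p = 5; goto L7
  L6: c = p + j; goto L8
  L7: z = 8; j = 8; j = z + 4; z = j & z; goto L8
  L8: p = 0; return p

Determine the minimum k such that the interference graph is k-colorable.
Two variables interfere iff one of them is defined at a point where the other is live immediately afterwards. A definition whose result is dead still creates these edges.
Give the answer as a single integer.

Answer: 3

Derivation:
Per-block:
  L0: {j,s} / ∅
  L1: {c,p} / ∅
  L2: {c,p} / ∅
  L3: {c} / ∅
  L4: {c,p} / ∅
  L5: {p} / ∅
  L6: {c} / {j,p}
  L7: {j,z} / ∅
  L8: {p} / ∅

Liveness:
  L0: in=∅ out={j}
  L1: in={j} out={j}
  L2: in={j} out={j,p}
  L3: in={j} out={j}
  L4: in={j} out={j,p}
  L5: in=∅ out=∅
  L6: in={j,p} out=∅
  L7: in=∅ out=∅
  L8: in=∅ out=∅

Interference:
  c — {j,p}
  j — {c,p,s,z}
  p — {c,j}
  s — {j}
  z — {j}

Colouring:
  lower bound: {c,j,p} mutually conflict ⇒ χ ≥ 3
  3-colouring: c0={j}  c1={c,s,z}  c2={p}
  χ = 3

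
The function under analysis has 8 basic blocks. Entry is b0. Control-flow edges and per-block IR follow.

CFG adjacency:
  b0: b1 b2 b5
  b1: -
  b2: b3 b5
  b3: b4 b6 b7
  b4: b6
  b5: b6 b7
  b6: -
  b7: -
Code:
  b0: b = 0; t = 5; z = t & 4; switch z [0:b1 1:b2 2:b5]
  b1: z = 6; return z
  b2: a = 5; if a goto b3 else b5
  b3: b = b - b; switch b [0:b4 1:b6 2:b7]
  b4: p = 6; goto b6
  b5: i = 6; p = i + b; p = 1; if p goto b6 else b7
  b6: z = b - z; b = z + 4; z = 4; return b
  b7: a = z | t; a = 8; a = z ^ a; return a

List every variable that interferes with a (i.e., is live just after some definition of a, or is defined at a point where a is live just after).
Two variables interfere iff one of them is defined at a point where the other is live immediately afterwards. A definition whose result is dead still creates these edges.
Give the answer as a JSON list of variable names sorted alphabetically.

Answer: ["b", "t", "z"]

Derivation:
Per-block:
  b0: {b,t,z} / ∅
  b1: {z} / ∅
  b2: {a} / ∅
  b3: {b} / {b}
  b4: {p} / ∅
  b5: {i,p} / {b}
  b6: {b,z} / {b,z}
  b7: {a} / {t,z}

Liveness:
  b0 li=∅ lo={b,t,z}
  b1 li=∅ lo=∅
  b2 li={b,t,z} lo={b,t,z}
  b3 li={b,t,z} lo={b,t,z}
  b4 li={b,z} lo={b,z}
  b5 li={b,t,z} lo={b,t,z}
  b6 li={b,z} lo=∅
  b7 li={t,z} lo=∅

Interference:
  a — {b,t,z}
  b — {a,i,p,t,z}
  i — {b,t,z}
  p — {b,t,z}
  t — {a,b,i,p,z}
  z — {a,b,i,p,t}

N(a) = ["b", "t", "z"]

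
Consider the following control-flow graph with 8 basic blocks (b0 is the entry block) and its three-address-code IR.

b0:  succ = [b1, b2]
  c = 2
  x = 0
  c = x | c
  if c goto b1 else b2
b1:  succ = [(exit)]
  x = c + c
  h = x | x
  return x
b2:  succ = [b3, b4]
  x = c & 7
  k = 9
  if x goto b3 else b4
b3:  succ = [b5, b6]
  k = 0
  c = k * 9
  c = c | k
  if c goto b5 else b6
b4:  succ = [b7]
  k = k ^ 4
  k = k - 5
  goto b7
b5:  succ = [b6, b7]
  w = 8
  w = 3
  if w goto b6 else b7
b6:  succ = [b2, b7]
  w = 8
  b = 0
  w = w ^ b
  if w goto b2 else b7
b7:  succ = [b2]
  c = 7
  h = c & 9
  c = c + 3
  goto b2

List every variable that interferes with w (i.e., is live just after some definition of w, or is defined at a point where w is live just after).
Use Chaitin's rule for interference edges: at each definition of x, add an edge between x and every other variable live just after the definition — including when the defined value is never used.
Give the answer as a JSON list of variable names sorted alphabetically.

Answer: ["b", "c"]

Derivation:
Block summaries:
  b0 def {c,x} use ∅
  b1 def {h,x} use {c}
  b2 def {k,x} use {c}
  b3 def {c,k} use ∅
  b4 def {k} use {k}
  b5 def {w} use ∅
  b6 def {b,w} use ∅
  b7 def {c,h} use ∅

Liveness:
  b0: in=∅ out={c}
  b1: in={c} out=∅
  b2: in={c} out={k}
  b3: in=∅ out={c}
  b4: in={k} out=∅
  b5: in={c} out={c}
  b6: in={c} out={c}
  b7: in=∅ out={c}

Conflict graph:
  b↔{c,w}
  c↔{b,h,k,w,x}
  h↔{c,x}
  k↔{c,x}
  w↔{b,c}
  x↔{c,h,k}

N(w) = ["b", "c"]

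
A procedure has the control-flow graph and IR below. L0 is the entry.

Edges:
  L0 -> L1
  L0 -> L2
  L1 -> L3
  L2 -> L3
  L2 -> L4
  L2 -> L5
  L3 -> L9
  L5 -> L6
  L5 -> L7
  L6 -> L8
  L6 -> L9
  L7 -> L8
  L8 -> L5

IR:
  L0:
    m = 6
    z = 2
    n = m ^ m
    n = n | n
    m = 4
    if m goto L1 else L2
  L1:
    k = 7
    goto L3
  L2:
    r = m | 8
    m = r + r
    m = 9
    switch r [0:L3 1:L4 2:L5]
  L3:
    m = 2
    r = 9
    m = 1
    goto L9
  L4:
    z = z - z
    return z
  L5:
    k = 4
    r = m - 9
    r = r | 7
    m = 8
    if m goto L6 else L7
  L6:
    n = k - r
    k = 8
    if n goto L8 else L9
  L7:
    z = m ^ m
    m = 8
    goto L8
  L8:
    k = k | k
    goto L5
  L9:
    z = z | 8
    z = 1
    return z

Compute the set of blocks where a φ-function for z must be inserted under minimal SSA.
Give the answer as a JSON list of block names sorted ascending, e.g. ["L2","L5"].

Answer: ["L5", "L8", "L9"]

Derivation:
idom tree: L1←L0 L2←L0 L3←L0 L4←L2 L5←L2 L6←L5 L7←L5 L8←L5 L9←L0
Dom at joins:
  L3: preds {L1,L2}: {L0,L1} ∩ {L0,L2} = {L0}; idom=L0
  L5: preds {L2,L8}: {L0,L2} ∩ {L0,L2,L5,L8} = {L0,L2}; idom=L2
  L8: preds {L6,L7}: {L0,L2,L5,L6} ∩ {L0,L2,L5,L7} = {L0,L2,L5}; idom=L5
  L9: preds {L3,L6}: {L0,L3} ∩ {L0,L2,L5,L6} = {L0}; idom=L0

DF derivation:
  join L3 pred L1: L1 stop@L0
  join L3 pred L2: L2 stop@L0
  join L5 pred L2: · stop@L2
  join L5 pred L8: L8→L5 stop@L2
  join L8 pred L6: L6 stop@L5
  join L8 pred L7: L7 stop@L5
  join L9 pred L3: L3 stop@L0
  join L9 pred L6: L6→L5→L2 stop@L0
  L0: DF=∅
  L1: DF={L3}
  L2: DF={L3,L9}
  L3: DF={L9}
  L4: DF=∅
  L5: DF={L5,L9}
  L6: DF={L8,L9}
  L7: DF={L8}
  L8: DF={L5}
  L9: DF=∅

φ for z: defs {L0,L4,L7,L9}
  DF⁺ = {L5,L8,L9}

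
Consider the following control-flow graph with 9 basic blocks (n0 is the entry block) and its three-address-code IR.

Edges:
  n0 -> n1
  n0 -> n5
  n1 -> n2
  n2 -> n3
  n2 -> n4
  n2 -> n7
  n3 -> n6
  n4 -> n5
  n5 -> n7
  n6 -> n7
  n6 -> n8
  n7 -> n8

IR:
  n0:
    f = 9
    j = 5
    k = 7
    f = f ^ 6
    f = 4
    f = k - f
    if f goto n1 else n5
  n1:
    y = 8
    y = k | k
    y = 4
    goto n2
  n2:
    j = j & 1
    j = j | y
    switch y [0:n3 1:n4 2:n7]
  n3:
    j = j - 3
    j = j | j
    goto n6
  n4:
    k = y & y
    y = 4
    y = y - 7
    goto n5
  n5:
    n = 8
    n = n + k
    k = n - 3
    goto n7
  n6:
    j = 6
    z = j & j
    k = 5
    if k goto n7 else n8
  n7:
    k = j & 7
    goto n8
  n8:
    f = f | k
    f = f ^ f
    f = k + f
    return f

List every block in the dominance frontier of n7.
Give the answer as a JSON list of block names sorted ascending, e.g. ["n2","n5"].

Answer: ["n8"]

Working:
idom tree: n1←n0 n2←n1 n3←n2 n4←n2 n5←n0 n6←n3 n7←n0 n8←n0
Dom at joins:
  n5: preds {n0,n4}: {n0} ∩ {n0,n1,n2,n4} = {n0}; idom=n0
  n7: preds {n2,n5,n6}: {n0,n1,n2} ∩ {n0,n5} ∩ {n0,n1,n2,n3,n6} = {n0}; idom=n0
  n8: preds {n6,n7}: {n0,n1,n2,n3,n6} ∩ {n0,n7} = {n0}; idom=n0

DF derivation:
  n5←n0: walk · to n0
  n5←n4: walk n4→n2→n1 to n0
  n7←n2: walk n2→n1 to n0
  n7←n5: walk n5 to n0
  n7←n6: walk n6→n3→n2→n1 to n0
  n8←n6: walk n6→n3→n2→n1 to n0
  n8←n7: walk n7 to n0
  n0: DF=∅
  n1: DF={n5,n7,n8}
  n2: DF={n5,n7,n8}
  n3: DF={n7,n8}
  n4: DF={n5}
  n5: DF={n7}
  n6: DF={n7,n8}
  n7: DF={n8}
  n8: DF=∅

DF(n7) = ["n8"]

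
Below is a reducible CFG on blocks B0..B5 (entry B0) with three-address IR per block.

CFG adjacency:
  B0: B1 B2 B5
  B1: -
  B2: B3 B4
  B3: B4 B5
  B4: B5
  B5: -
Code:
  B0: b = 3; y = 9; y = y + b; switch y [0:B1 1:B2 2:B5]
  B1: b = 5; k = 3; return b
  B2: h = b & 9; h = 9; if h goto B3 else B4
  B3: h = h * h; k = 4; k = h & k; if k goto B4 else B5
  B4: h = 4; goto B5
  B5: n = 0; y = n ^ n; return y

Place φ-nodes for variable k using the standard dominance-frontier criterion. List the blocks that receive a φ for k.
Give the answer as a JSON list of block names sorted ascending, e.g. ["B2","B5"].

Answer: ["B4", "B5"]

Working:
idom tree: B1←B0 B2←B0 B3←B2 B4←B2 B5←B0
Dom at joins:
  B4: preds {B2,B3}: {B0,B2} ∩ {B0,B2,B3} = {B0,B2}; idom=B2
  B5: preds {B0,B3,B4}: {B0} ∩ {B0,B2,B3} ∩ {B0,B2,B4} = {B0}; idom=B0

Frontier:
  join B4 pred B2: · stop@B2
  join B4 pred B3: B3 stop@B2
  join B5 pred B0: · stop@B0
  join B5 pred B3: B3→B2 stop@B0
  join B5 pred B4: B4→B2 stop@B0
  B0 → ∅
  B1 → ∅
  B2 → {B5}
  B3 → {B4,B5}
  B4 → {B5}
  B5 → ∅

φ for k: defs {B1,B3}
  DF⁺ = {B4,B5}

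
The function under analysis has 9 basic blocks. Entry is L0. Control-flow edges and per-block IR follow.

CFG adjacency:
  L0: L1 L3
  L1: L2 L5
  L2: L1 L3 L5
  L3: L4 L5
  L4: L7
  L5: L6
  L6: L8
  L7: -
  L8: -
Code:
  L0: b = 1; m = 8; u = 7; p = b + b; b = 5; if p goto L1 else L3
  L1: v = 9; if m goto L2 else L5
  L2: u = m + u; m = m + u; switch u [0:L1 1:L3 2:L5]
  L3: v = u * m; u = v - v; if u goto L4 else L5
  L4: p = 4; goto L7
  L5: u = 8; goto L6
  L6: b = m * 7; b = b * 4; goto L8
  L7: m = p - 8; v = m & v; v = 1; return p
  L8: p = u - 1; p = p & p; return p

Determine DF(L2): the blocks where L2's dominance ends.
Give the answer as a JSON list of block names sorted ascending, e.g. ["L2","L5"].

Answer: ["L1", "L3", "L5"]

Working:
idom tree: L1←L0 L2←L1 L3←L0 L4←L3 L5←L0 L6←L5 L7←L4 L8←L6
Dom at joins:
  L1: preds {L0,L2}: {L0} ∩ {L0,L1,L2} = {L0}; idom=L0
  L3: preds {L0,L2}: {L0} ∩ {L0,L1,L2} = {L0}; idom=L0
  L5: preds {L1,L2,L3}: {L0,L1} ∩ {L0,L1,L2} ∩ {L0,L3} = {L0}; idom=L0

DF walk-up:
  join L1 pred L0: · stop@L0
  join L1 pred L2: L2→L1 stop@L0
  join L3 pred L0: · stop@L0
  join L3 pred L2: L2→L1 stop@L0
  join L5 pred L1: L1 stop@L0
  join L5 pred L2: L2→L1 stop@L0
  join L5 pred L3: L3 stop@L0
  L0: DF=∅
  L1: DF={L1,L3,L5}
  L2: DF={L1,L3,L5}
  L3: DF={L5}
  L4: DF=∅
  L5: DF=∅
  L6: DF=∅
  L7: DF=∅
  L8: DF=∅

DF(L2) = ["L1", "L3", "L5"]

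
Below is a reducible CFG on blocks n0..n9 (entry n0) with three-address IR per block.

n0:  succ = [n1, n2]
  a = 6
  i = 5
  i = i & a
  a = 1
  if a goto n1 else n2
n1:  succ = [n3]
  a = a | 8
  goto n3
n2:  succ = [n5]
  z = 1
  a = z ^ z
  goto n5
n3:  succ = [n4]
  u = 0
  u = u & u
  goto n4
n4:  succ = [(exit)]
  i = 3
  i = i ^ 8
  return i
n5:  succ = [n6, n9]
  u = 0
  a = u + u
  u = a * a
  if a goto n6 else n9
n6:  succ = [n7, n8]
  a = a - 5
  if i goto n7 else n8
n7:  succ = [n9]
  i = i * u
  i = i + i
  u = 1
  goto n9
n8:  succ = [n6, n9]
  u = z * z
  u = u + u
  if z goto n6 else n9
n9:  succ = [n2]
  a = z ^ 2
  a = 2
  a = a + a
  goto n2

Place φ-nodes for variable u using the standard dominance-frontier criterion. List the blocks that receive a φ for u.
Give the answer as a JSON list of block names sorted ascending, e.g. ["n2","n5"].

Answer: ["n2", "n6", "n9"]

Analysis:
idom tree: n1←n0 n2←n0 n3←n1 n4←n3 n5←n2 n6←n5 n7←n6 n8←n6 n9←n5
Dom∩ at merges:
  n2: preds {n0,n9}: {n0} ∩ {n0,n2,n5,n9} = {n0}; idom=n0
  n6: preds {n5,n8}: {n0,n2,n5} ∩ {n0,n2,n5,n6,n8} = {n0,n2,n5}; idom=n5
  n9: preds {n5,n7,n8}: {n0,n2,n5} ∩ {n0,n2,n5,n6,n7} ∩ {n0,n2,n5,n6,n8} = {n0,n2,n5}; idom=n5

DF walk-up:
  n2←n0: walk · to n0
  n2←n9: walk n9→n5→n2 to n0
  n6←n5: walk · to n5
  n6←n8: walk n8→n6 to n5
  n9←n5: walk · to n5
  n9←n7: walk n7→n6 to n5
  n9←n8: walk n8→n6 to n5
  n0 → ∅
  n1 → ∅
  n2 → {n2}
  n3 → ∅
  n4 → ∅
  n5 → {n2}
  n6 → {n6,n9}
  n7 → {n9}
  n8 → {n6,n9}
  n9 → {n2}

φ for u: defs {n3,n5,n7,n8}
  DF⁺ = {n2,n6,n9}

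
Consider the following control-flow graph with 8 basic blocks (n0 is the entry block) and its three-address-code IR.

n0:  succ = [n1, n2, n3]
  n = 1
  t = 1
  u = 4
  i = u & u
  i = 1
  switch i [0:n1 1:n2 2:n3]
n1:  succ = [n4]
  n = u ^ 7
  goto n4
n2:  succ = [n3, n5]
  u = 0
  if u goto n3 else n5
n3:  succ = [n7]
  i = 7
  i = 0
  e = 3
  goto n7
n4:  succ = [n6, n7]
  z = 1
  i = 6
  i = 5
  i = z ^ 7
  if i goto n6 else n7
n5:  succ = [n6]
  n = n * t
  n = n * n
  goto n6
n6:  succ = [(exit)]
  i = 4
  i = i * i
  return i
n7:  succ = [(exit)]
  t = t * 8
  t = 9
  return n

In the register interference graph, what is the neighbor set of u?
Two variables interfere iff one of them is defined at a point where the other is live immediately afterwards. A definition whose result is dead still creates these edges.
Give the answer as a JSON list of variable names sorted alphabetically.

Block summaries:
  n0: def={i,n,t,u} ue=∅
  n1: def={n} ue={u}
  n2: def={u} ue=∅
  n3: def={e,i} ue=∅
  n4: def={i,z} ue=∅
  n5: def={n} ue={n,t}
  n6: def={i} ue=∅
  n7: def={t} ue={n,t}

Live sets:
  live n0: ∅→{n,t,u}
  live n1: {t,u}→{n,t}
  live n2: {n,t}→{n,t}
  live n3: {n,t}→{n,t}
  live n4: {n,t}→{n,t}
  live n5: {n,t}→∅
  live n6: ∅→∅
  live n7: {n,t}→∅

Interference:
  e↔{n,t}
  i↔{n,t,u,z}
  n↔{e,i,t,u,z}
  t↔{e,i,n,u,z}
  u↔{i,n,t}
  z↔{i,n,t}

N(u) = ["i", "n", "t"]

Answer: ["i", "n", "t"]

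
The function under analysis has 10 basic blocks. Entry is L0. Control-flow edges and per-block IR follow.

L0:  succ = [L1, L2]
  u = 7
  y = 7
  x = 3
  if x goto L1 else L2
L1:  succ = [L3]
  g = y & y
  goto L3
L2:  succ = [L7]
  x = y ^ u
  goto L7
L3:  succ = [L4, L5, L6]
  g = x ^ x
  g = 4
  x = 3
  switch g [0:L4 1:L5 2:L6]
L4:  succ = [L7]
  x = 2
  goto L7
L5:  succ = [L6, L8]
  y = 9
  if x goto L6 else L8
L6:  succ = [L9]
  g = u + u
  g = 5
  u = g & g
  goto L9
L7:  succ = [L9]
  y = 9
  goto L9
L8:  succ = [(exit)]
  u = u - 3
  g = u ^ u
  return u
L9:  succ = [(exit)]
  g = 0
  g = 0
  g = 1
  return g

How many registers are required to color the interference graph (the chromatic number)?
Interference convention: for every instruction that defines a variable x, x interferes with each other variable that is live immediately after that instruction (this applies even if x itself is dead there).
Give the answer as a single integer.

Block summaries:
  L0: def={u,x,y} ue=∅
  L1: def={g} ue={y}
  L2: def={x} ue={u,y}
  L3: def={g,x} ue={x}
  L4: def={x} ue=∅
  L5: def={y} ue={x}
  L6: def={g,u} ue={u}
  L7: def={y} ue=∅
  L8: def={g,u} ue={u}
  L9: def={g} ue=∅

Liveness:
  L0: in=∅ out={u,x,y}
  L1: in={u,x,y} out={u,x}
  L2: in={u,y} out=∅
  L3: in={u,x} out={u,x}
  L4: in=∅ out=∅
  L5: in={u,x} out={u}
  L6: in={u} out=∅
  L7: in=∅ out=∅
  L8: in={u} out=∅
  L9: in=∅ out=∅

Conflict graph:
  g: {u,x}
  u: {g,x,y}
  x: {g,u,y}
  y: {u,x}

Registers:
  clique {g,u,x} ⇒ need ≥ 3
  3-colouring: R0={u}  R1={x}  R2={g,y}
  χ = 3

Answer: 3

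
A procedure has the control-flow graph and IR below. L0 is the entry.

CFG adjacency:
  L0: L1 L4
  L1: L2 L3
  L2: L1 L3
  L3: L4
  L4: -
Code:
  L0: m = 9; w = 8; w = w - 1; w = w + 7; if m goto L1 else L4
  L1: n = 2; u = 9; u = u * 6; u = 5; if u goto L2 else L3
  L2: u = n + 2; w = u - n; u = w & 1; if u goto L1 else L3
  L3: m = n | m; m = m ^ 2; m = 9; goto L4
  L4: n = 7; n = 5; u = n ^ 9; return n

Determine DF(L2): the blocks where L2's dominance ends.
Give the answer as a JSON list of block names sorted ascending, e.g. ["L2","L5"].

idom tree: L1←L0 L2←L1 L3←L1 L4←L0
Join-block Dom:
  L1: preds {L0,L2}: {L0} ∩ {L0,L1,L2} = {L0}; idom=L0
  L3: preds {L1,L2}: {L0,L1} ∩ {L0,L1,L2} = {L0,L1}; idom=L1
  L4: preds {L0,L3}: {L0} ∩ {L0,L1,L3} = {L0}; idom=L0

DF derivation:
  L1←L0: walk · to L0
  L1←L2: walk L2→L1 to L0
  L3←L1: walk · to L1
  L3←L2: walk L2 to L1
  L4←L0: walk · to L0
  L4←L3: walk L3→L1 to L0
  L0 → ∅
  L1 → {L1,L4}
  L2 → {L1,L3}
  L3 → {L4}
  L4 → ∅

DF(L2) = ["L1", "L3"]

Answer: ["L1", "L3"]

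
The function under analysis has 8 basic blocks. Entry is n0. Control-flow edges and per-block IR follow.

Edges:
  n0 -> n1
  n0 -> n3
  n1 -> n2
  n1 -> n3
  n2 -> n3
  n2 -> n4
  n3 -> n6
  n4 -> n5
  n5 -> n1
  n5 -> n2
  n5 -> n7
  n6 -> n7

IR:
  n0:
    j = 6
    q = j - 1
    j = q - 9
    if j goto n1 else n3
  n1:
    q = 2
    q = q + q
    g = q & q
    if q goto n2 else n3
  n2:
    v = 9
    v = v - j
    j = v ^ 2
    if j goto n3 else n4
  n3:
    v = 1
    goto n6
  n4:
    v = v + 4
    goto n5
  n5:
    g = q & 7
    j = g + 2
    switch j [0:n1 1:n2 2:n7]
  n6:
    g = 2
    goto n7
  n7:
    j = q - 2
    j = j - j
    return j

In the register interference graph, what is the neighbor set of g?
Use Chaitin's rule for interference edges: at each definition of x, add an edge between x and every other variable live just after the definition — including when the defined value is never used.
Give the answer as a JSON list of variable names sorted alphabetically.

Answer: ["j", "q"]

Working:
Block summaries:
  n0: {j,q} / ∅
  n1: {g,q} / ∅
  n2: {j,v} / {j}
  n3: {v} / ∅
  n4: {v} / {v}
  n5: {g,j} / {q}
  n6: {g} / ∅
  n7: {j} / {q}

Liveness:
  live n0: ∅→{j,q}
  live n1: {j}→{j,q}
  live n2: {j,q}→{q,v}
  live n3: {q}→{q}
  live n4: {q,v}→{q}
  live n5: {q}→{j,q}
  live n6: {q}→{q}
  live n7: {q}→∅

Interference:
  g↔{j,q}
  j↔{g,q,v}
  q↔{g,j,v}
  v↔{j,q}

N(g) = ["j", "q"]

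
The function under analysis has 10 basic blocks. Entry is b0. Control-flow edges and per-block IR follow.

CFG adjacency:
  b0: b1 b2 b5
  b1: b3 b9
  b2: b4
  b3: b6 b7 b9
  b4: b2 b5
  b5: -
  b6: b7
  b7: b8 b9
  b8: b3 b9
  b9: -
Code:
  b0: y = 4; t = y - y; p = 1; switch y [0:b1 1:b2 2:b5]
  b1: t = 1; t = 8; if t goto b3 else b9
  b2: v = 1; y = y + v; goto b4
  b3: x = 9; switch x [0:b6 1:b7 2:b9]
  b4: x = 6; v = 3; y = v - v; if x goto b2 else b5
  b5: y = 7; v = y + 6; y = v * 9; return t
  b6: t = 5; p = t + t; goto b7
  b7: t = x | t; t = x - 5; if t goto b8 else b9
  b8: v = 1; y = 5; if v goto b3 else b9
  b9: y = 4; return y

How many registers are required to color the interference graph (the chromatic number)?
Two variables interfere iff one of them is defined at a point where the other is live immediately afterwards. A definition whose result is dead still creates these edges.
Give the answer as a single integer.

Per-block:
  b0 def {p,t,y} use ∅
  b1 def {t} use ∅
  b2 def {v,y} use {y}
  b3 def {x} use ∅
  b4 def {v,x,y} use ∅
  b5 def {v,y} use {t}
  b6 def {p,t} use ∅
  b7 def {t} use {t,x}
  b8 def {v,y} use ∅
  b9 def {y} use ∅

Backward fixpoint:
  b0 li=∅ lo={t,y}
  b1 li=∅ lo={t}
  b2 li={t,y} lo={t}
  b3 li={t} lo={t,x}
  b4 li={t} lo={t,y}
  b5 li={t} lo=∅
  b6 li={x} lo={t,x}
  b7 li={t,x} lo={t}
  b8 li={t} lo={t}
  b9 li=∅ lo=∅

Conflict graph:
  p: {t,x,y}
  t: {p,v,x,y}
  v: {t,x,y}
  x: {p,t,v,y}
  y: {p,t,v,x}

Chromatic number:
  {p,t,x,y} pairwise interfere (4-clique) ⇒ χ ≥ 4
  4-colouring: c0={t}  c1={x}  c2={y}  c3={p,v}
  χ = 4

Answer: 4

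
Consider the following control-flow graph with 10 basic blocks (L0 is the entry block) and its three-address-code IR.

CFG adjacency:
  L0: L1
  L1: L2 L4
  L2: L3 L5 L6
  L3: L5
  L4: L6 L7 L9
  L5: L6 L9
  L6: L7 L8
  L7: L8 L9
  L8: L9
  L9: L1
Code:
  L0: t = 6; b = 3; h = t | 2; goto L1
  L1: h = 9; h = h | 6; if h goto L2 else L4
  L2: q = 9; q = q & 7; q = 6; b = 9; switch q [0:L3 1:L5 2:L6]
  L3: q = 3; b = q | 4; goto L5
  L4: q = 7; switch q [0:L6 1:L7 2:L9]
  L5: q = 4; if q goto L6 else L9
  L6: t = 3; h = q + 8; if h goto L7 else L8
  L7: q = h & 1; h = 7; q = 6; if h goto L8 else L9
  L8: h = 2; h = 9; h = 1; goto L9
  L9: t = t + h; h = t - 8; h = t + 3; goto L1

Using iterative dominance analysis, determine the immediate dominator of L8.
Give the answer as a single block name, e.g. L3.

Answer: L1

Analysis:
idom tree: L1←L0 L2←L1 L3←L2 L4←L1 L5←L2 L6←L1 L7←L1 L8←L1 L9←L1
Dom at joins:
  L1: preds {L0,L9}: {L0} ∩ {L0,L1,L9} = {L0}; idom=L0
  L5: preds {L2,L3}: {L0,L1,L2} ∩ {L0,L1,L2,L3} = {L0,L1,L2}; idom=L2
  L6: preds {L2,L4,L5}: {L0,L1,L2} ∩ {L0,L1,L4} ∩ {L0,L1,L2,L5} = {L0,L1}; idom=L1
  L7: preds {L4,L6}: {L0,L1,L4} ∩ {L0,L1,L6} = {L0,L1}; idom=L1
  L8: preds {L6,L7}: {L0,L1,L6} ∩ {L0,L1,L7} = {L0,L1}; idom=L1
  L9: preds {L4,L5,L7,L8}: {L0,L1,L4} ∩ {L0,L1,L2,L5} ∩ {L0,L1,L7} ∩ {L0,L1,L8} = {L0,L1}; idom=L1

idom(L8) = L1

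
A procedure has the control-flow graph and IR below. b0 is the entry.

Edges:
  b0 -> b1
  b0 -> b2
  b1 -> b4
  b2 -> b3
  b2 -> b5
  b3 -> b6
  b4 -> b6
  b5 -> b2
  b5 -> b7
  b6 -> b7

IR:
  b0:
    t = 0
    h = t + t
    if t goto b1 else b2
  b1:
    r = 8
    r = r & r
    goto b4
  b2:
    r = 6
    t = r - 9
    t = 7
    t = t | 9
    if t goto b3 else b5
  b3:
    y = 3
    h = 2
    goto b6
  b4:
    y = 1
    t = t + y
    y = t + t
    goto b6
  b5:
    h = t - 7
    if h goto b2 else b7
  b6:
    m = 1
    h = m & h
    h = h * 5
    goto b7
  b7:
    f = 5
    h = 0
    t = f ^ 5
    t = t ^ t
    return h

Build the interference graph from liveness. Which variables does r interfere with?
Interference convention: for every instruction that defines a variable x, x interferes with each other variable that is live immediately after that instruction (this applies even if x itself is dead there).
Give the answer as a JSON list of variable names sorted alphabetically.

Answer: ["h", "t"]

Working:
Per-block:
  b0 def {h,t} use ∅
  b1 def {r} use ∅
  b2 def {r,t} use ∅
  b3 def {h,y} use ∅
  b4 def {t,y} use {t}
  b5 def {h} use {t}
  b6 def {h,m} use {h}
  b7 def {f,h,t} use ∅

Backward fixpoint:
  live b0: ∅→{h,t}
  live b1: {h,t}→{h,t}
  live b2: ∅→{t}
  live b3: ∅→{h}
  live b4: {h,t}→{h}
  live b5: {t}→∅
  live b6: {h}→∅
  live b7: ∅→∅

Interfere edges:
  f↔{h}
  h↔{f,m,r,t,y}
  m↔{h}
  r↔{h,t}
  t↔{h,r,y}
  y↔{h,t}

N(r) = ["h", "t"]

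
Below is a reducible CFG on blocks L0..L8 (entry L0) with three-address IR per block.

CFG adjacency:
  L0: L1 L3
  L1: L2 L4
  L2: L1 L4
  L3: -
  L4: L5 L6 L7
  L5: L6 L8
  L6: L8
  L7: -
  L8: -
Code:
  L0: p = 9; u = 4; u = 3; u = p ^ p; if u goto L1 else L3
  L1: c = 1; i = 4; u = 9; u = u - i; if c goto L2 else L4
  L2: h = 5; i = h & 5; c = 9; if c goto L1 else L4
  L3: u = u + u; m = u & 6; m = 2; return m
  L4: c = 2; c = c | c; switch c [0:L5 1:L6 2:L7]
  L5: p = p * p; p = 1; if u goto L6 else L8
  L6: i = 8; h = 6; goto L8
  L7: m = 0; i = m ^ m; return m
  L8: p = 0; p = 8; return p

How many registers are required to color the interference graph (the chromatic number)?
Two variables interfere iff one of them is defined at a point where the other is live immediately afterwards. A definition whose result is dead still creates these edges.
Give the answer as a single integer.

Per-block:
  L0: {p,u} / ∅
  L1: {c,i,u} / ∅
  L2: {c,h,i} / ∅
  L3: {m,u} / {u}
  L4: {c} / ∅
  L5: {p} / {p,u}
  L6: {h,i} / ∅
  L7: {i,m} / ∅
  L8: {p} / ∅

Live sets:
  live L0: ∅→{p,u}
  live L1: {p}→{p,u}
  live L2: {p,u}→{p,u}
  live L3: {u}→∅
  live L4: {p,u}→{p,u}
  live L5: {p,u}→∅
  live L6: ∅→∅
  live L7: ∅→∅
  live L8: ∅→∅

Conflict graph:
  c — {i,p,u}
  h — {p,u}
  i — {c,m,p,u}
  m — {i}
  p — {c,h,i,u}
  u — {c,h,i,p}

Registers:
  {c,i,p,u} pairwise interfere (4-clique) ⇒ χ ≥ 4
  assign c→r3 h→r0 i→r0 m→r1 p→r1 u→r2 — no edge inside a register ⇒ χ ≤ 4
  χ = 4

Answer: 4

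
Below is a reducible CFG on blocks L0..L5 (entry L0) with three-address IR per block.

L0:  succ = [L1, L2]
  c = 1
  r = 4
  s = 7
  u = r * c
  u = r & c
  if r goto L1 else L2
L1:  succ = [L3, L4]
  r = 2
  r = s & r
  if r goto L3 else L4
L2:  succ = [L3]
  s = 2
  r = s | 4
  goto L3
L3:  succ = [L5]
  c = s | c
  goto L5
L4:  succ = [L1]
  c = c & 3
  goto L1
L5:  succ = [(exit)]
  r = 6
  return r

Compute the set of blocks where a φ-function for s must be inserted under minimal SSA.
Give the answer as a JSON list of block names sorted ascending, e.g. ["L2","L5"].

idom tree: L1←L0 L2←L0 L3←L0 L4←L1 L5←L3
Dom∩ at merges:
  L1: preds {L0,L4}: {L0} ∩ {L0,L1,L4} = {L0}; idom=L0
  L3: preds {L1,L2}: {L0,L1} ∩ {L0,L2} = {L0}; idom=L0

DF derivation:
  join L1 pred L0: · stop@L0
  join L1 pred L4: L4→L1 stop@L0
  join L3 pred L1: L1 stop@L0
  join L3 pred L2: L2 stop@L0
  DF(L0)=∅
  DF(L1)={L1,L3}
  DF(L2)={L3}
  DF(L3)=∅
  DF(L4)={L1}
  DF(L5)=∅

φ for s: defs {L0,L2}
  DF⁺ = {L3}

Answer: ["L3"]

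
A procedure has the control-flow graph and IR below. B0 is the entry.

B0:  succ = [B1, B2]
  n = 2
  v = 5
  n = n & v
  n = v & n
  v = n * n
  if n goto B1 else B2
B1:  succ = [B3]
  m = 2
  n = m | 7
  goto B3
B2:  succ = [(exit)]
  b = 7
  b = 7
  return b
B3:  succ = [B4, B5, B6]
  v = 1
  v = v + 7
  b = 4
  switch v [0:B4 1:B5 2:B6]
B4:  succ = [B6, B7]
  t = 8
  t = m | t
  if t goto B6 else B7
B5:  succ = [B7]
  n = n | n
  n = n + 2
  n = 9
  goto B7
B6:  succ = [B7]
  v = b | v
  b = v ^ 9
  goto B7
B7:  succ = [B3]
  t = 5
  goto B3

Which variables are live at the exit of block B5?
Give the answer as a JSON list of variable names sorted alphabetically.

Answer: ["m", "n"]

Analysis:
Block summaries:
  B0: {n,v} / ∅
  B1: {m,n} / ∅
  B2: {b} / ∅
  B3: {b,v} / ∅
  B4: {t} / {m}
  B5: {n} / {n}
  B6: {b,v} / {b,v}
  B7: {t} / ∅

Live sets:
  B0 li=∅ lo=∅
  B1 li=∅ lo={m,n}
  B2 li=∅ lo=∅
  B3 li={m,n} lo={b,m,n,v}
  B4 li={b,m,n,v} lo={b,m,n,v}
  B5 li={m,n} lo={m,n}
  B6 li={b,m,n,v} lo={m,n}
  B7 li={m,n} lo={m,n}

live-out(B5) = ["m", "n"]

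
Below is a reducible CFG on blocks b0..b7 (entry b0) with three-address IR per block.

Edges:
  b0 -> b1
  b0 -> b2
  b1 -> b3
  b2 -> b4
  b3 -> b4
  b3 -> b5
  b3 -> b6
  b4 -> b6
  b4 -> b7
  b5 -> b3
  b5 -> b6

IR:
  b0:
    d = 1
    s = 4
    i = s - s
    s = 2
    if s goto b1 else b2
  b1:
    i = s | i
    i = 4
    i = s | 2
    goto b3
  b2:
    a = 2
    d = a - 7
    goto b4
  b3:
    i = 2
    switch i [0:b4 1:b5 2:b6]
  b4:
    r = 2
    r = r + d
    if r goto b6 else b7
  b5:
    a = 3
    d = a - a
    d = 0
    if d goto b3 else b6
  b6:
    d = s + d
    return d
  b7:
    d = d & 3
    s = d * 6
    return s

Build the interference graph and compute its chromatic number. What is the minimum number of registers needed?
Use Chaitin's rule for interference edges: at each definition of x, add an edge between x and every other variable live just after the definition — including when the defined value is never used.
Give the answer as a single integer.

Answer: 3

Analysis:
Per-block:
  b0: {d,i,s} / ∅
  b1: {i} / {i,s}
  b2: {a,d} / ∅
  b3: {i} / ∅
  b4: {r} / {d}
  b5: {a,d} / ∅
  b6: {d} / {d,s}
  b7: {d,s} / {d}

Live sets:
  b0 li=∅ lo={d,i,s}
  b1 li={d,i,s} lo={d,s}
  b2 li={s} lo={d,s}
  b3 li={d,s} lo={d,s}
  b4 li={d,s} lo={d,s}
  b5 li={s} lo={d,s}
  b6 li={d,s} lo=∅
  b7 li={d} lo=∅

Interfere edges:
  a — {s}
  d — {i,r,s}
  i — {d,s}
  r — {d,s}
  s — {a,d,i,r}

Colouring:
  lower bound: {d,i,s} mutually conflict ⇒ χ ≥ 3
  3-colouring: R0={s}  R1={a,d}  R2={i,r}
  χ = 3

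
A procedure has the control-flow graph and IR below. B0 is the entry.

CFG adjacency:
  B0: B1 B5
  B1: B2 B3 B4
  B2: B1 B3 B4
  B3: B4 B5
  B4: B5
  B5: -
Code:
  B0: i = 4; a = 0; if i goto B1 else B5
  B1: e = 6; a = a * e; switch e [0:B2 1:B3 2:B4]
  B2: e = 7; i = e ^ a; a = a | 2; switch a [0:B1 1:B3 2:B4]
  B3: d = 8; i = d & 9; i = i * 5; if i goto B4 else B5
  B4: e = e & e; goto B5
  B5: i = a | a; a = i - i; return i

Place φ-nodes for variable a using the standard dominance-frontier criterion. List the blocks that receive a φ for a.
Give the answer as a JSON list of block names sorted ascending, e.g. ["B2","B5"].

idom tree: B1←B0 B2←B1 B3←B1 B4←B1 B5←B0
Dom at joins:
  B1: preds {B0,B2}: {B0} ∩ {B0,B1,B2} = {B0}; idom=B0
  B3: preds {B1,B2}: {B0,B1} ∩ {B0,B1,B2} = {B0,B1}; idom=B1
  B4: preds {B1,B2,B3}: {B0,B1} ∩ {B0,B1,B2} ∩ {B0,B1,B3} = {B0,B1}; idom=B1
  B5: preds {B0,B3,B4}: {B0} ∩ {B0,B1,B3} ∩ {B0,B1,B4} = {B0}; idom=B0

DF derivation:
  join B1 pred B0: · stop@B0
  join B1 pred B2: B2→B1 stop@B0
  join B3 pred B1: · stop@B1
  join B3 pred B2: B2 stop@B1
  join B4 pred B1: · stop@B1
  join B4 pred B2: B2 stop@B1
  join B4 pred B3: B3 stop@B1
  join B5 pred B0: · stop@B0
  join B5 pred B3: B3→B1 stop@B0
  join B5 pred B4: B4→B1 stop@B0
  B0: DF=∅
  B1: DF={B1,B5}
  B2: DF={B1,B3,B4}
  B3: DF={B4,B5}
  B4: DF={B5}
  B5: DF=∅

φ for a: defs {B0,B1,B2,B5}
  DF⁺ = {B1,B3,B4,B5}

Answer: ["B1", "B3", "B4", "B5"]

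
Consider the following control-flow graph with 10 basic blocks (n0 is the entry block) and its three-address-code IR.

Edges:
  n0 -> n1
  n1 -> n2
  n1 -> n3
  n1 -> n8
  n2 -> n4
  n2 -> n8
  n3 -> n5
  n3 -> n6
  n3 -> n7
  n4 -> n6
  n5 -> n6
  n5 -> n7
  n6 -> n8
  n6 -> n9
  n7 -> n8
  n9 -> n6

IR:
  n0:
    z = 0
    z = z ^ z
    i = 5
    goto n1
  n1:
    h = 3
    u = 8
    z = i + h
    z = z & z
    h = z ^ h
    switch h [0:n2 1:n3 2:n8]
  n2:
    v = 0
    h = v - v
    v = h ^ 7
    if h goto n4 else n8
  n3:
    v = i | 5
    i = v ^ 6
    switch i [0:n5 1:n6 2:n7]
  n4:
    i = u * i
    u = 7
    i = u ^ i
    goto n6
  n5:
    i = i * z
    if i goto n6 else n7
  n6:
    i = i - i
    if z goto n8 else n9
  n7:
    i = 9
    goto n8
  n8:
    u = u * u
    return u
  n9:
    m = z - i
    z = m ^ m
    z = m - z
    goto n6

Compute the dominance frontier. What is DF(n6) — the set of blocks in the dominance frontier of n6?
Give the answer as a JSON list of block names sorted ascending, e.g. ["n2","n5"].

idom tree: n1←n0 n2←n1 n3←n1 n4←n2 n5←n3 n6←n1 n7←n3 n8←n1 n9←n6
Dom∩ at merges:
  n6: preds {n3,n4,n5,n9}: {n0,n1,n3} ∩ {n0,n1,n2,n4} ∩ {n0,n1,n3,n5} ∩ {n0,n1,n6,n9} = {n0,n1}; idom=n1
  n7: preds {n3,n5}: {n0,n1,n3} ∩ {n0,n1,n3,n5} = {n0,n1,n3}; idom=n3
  n8: preds {n1,n2,n6,n7}: {n0,n1} ∩ {n0,n1,n2} ∩ {n0,n1,n6} ∩ {n0,n1,n3,n7} = {n0,n1}; idom=n1

DF derivation:
  join n6 pred n3: n3 stop@n1
  join n6 pred n4: n4→n2 stop@n1
  join n6 pred n5: n5→n3 stop@n1
  join n6 pred n9: n9→n6 stop@n1
  join n7 pred n3: · stop@n3
  join n7 pred n5: n5 stop@n3
  join n8 pred n1: · stop@n1
  join n8 pred n2: n2 stop@n1
  join n8 pred n6: n6 stop@n1
  join n8 pred n7: n7→n3 stop@n1
  n0: DF=∅
  n1: DF=∅
  n2: DF={n6,n8}
  n3: DF={n6,n8}
  n4: DF={n6}
  n5: DF={n6,n7}
  n6: DF={n6,n8}
  n7: DF={n8}
  n8: DF=∅
  n9: DF={n6}

DF(n6) = ["n6", "n8"]

Answer: ["n6", "n8"]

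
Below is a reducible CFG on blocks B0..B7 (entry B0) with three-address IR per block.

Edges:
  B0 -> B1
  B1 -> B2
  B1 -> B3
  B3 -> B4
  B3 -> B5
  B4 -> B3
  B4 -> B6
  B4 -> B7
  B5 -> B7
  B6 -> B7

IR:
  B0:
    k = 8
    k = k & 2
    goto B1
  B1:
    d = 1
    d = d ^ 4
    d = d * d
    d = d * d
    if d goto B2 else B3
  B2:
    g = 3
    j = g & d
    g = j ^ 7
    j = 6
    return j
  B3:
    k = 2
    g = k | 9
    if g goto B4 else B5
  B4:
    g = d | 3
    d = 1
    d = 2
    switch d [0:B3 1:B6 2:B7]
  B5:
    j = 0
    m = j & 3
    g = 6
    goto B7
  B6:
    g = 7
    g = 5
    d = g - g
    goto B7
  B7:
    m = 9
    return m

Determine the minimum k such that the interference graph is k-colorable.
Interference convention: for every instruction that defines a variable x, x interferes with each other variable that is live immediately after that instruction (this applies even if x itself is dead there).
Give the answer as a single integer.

Answer: 2

Derivation:
def/use:
  B0: {k} / ∅
  B1: {d} / ∅
  B2: {g,j} / {d}
  B3: {g,k} / ∅
  B4: {d,g} / {d}
  B5: {g,j,m} / ∅
  B6: {d,g} / ∅
  B7: {m} / ∅

Live sets:
  B0 li=∅ lo=∅
  B1 li=∅ lo={d}
  B2 li={d} lo=∅
  B3 li={d} lo={d}
  B4 li={d} lo={d}
  B5 li=∅ lo=∅
  B6 li=∅ lo=∅
  B7 li=∅ lo=∅

Interfere edges:
  d — {g,k}
  g — {d}
  j — ∅
  k — {d}
  m — ∅

Chromatic number:
  clique {d,g} ⇒ need ≥ 2
  2-colouring: R0={d,j,m}  R1={g,k}
  χ = 2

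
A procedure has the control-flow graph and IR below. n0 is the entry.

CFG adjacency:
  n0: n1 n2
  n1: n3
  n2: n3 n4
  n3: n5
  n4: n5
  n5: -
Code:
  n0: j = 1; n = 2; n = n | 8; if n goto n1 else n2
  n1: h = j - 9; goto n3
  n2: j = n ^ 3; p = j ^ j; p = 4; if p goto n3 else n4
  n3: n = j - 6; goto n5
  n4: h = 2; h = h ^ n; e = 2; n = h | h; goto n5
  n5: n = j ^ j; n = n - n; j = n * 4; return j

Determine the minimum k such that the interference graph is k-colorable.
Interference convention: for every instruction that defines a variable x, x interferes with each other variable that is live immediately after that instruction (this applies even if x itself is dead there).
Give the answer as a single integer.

Answer: 3

Analysis:
def/use:
  n0: def={j,n} ue=∅
  n1: def={h} ue={j}
  n2: def={j,p} ue={n}
  n3: def={n} ue={j}
  n4: def={e,h,n} ue={n}
  n5: def={j,n} ue={j}

Liveness:
  live n0: ∅→{j,n}
  live n1: {j}→{j}
  live n2: {n}→{j,n}
  live n3: {j}→{j}
  live n4: {j,n}→{j}
  live n5: {j}→∅

Conflict graph:
  e: {h,j}
  h: {e,j,n}
  j: {e,h,n,p}
  n: {h,j,p}
  p: {j,n}

Chromatic number:
  {e,h,j} pairwise interfere (3-clique) ⇒ χ ≥ 3
  3-colouring: c0={j}  c1={h,p}  c2={e,n}
  χ = 3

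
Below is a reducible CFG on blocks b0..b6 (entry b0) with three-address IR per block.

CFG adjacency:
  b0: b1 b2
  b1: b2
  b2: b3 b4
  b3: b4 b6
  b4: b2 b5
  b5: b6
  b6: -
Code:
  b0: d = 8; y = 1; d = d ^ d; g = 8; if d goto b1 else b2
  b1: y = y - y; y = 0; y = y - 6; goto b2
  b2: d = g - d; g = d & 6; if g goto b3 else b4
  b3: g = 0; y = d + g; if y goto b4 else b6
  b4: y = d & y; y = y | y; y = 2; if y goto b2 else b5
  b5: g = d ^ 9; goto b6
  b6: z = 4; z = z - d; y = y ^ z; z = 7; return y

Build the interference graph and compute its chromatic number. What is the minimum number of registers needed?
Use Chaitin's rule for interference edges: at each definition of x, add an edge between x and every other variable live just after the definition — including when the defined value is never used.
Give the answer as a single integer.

Answer: 3

Working:
Block summaries:
  b0: {d,g,y} / ∅
  b1: {y} / {y}
  b2: {d,g} / {d,g}
  b3: {g,y} / {d}
  b4: {y} / {d,y}
  b5: {g} / {d}
  b6: {y,z} / {d,y}

Backward fixpoint:
  b0 li=∅ lo={d,g,y}
  b1 li={d,g,y} lo={d,g,y}
  b2 li={d,g,y} lo={d,g,y}
  b3 li={d} lo={d,g,y}
  b4 li={d,g,y} lo={d,g,y}
  b5 li={d,y} lo={d,y}
  b6 li={d,y} lo=∅

Interference:
  d↔{g,y,z}
  g↔{d,y}
  y↔{d,g,z}
  z↔{d,y}

Colouring:
  clique {d,g,y} ⇒ need ≥ 3
  3-colouring: R0={d}  R1={y}  R2={g,z}
  χ = 3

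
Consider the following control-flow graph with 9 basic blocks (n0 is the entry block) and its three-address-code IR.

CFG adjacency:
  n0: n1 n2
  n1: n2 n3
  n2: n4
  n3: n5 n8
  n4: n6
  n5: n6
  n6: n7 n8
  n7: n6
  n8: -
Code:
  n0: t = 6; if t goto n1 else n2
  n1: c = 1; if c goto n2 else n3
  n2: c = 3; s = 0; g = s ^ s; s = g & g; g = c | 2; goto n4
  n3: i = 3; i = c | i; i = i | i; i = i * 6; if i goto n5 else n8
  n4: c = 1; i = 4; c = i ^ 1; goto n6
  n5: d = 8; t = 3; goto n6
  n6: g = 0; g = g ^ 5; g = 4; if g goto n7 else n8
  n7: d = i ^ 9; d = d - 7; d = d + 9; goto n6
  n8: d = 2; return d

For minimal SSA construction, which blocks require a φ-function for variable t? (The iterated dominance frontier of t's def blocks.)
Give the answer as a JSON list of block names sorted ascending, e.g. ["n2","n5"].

Answer: ["n6", "n8"]

Analysis:
idom tree: n1←n0 n2←n0 n3←n1 n4←n2 n5←n3 n6←n0 n7←n6 n8←n0
Dom at joins:
  n2: preds {n0,n1}: {n0} ∩ {n0,n1} = {n0}; idom=n0
  n6: preds {n4,n5,n7}: {n0,n2,n4} ∩ {n0,n1,n3,n5} ∩ {n0,n6,n7} = {n0}; idom=n0
  n8: preds {n3,n6}: {n0,n1,n3} ∩ {n0,n6} = {n0}; idom=n0

DF walk-up:
  n2←n0: walk · to n0
  n2←n1: walk n1 to n0
  n6←n4: walk n4→n2 to n0
  n6←n5: walk n5→n3→n1 to n0
  n6←n7: walk n7→n6 to n0
  n8←n3: walk n3→n1 to n0
  n8←n6: walk n6 to n0
  n0 → ∅
  n1 → {n2,n6,n8}
  n2 → {n6}
  n3 → {n6,n8}
  n4 → {n6}
  n5 → {n6}
  n6 → {n6,n8}
  n7 → {n6}
  n8 → ∅

φ for t: defs {n0,n5}
  DF⁺ = {n6,n8}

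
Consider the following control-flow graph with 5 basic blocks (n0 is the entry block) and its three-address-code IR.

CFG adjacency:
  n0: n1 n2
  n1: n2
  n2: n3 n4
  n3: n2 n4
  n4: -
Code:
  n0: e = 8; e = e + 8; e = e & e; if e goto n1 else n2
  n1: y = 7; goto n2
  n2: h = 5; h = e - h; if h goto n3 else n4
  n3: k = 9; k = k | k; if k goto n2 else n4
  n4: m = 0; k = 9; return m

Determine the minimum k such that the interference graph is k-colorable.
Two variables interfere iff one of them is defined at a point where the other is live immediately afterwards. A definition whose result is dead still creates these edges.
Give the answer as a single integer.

Block summaries:
  n0: def={e} ue=∅
  n1: def={y} ue=∅
  n2: def={h} ue={e}
  n3: def={k} ue=∅
  n4: def={k,m} ue=∅

Backward fixpoint:
  n0 li=∅ lo={e}
  n1 li={e} lo={e}
  n2 li={e} lo={e}
  n3 li={e} lo={e}
  n4 li=∅ lo=∅

Conflict graph:
  e: {h,k,y}
  h: {e}
  k: {e,m}
  m: {k}
  y: {e}

Colouring:
  lower bound: {e,h} mutually conflict ⇒ χ ≥ 2
  2-colouring: c0={e,m}  c1={h,k,y}
  χ = 2

Answer: 2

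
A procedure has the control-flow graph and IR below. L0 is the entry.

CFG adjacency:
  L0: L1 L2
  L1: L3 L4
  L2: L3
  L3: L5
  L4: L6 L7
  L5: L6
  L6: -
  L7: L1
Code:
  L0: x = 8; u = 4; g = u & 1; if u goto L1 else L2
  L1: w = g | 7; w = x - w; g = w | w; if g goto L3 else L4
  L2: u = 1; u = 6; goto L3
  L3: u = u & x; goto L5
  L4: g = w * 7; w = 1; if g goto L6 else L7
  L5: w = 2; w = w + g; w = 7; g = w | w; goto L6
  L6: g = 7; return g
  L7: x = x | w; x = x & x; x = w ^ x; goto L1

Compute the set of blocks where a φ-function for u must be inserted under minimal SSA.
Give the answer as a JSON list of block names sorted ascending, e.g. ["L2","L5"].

Answer: ["L3", "L6"]

Analysis:
idom tree: L1←L0 L2←L0 L3←L0 L4←L1 L5←L3 L6←L0 L7←L4
Dom∩ at merges:
  L1: preds {L0,L7}: {L0} ∩ {L0,L1,L4,L7} = {L0}; idom=L0
  L3: preds {L1,L2}: {L0,L1} ∩ {L0,L2} = {L0}; idom=L0
  L6: preds {L4,L5}: {L0,L1,L4} ∩ {L0,L3,L5} = {L0}; idom=L0

DF derivation:
  L1←L0: walk · to L0
  L1←L7: walk L7→L4→L1 to L0
  L3←L1: walk L1 to L0
  L3←L2: walk L2 to L0
  L6←L4: walk L4→L1 to L0
  L6←L5: walk L5→L3 to L0
  DF(L0)=∅
  DF(L1)={L1,L3,L6}
  DF(L2)={L3}
  DF(L3)={L6}
  DF(L4)={L1,L6}
  DF(L5)={L6}
  DF(L6)=∅
  DF(L7)={L1}

φ for u: defs {L0,L2,L3}
  DF⁺ = {L3,L6}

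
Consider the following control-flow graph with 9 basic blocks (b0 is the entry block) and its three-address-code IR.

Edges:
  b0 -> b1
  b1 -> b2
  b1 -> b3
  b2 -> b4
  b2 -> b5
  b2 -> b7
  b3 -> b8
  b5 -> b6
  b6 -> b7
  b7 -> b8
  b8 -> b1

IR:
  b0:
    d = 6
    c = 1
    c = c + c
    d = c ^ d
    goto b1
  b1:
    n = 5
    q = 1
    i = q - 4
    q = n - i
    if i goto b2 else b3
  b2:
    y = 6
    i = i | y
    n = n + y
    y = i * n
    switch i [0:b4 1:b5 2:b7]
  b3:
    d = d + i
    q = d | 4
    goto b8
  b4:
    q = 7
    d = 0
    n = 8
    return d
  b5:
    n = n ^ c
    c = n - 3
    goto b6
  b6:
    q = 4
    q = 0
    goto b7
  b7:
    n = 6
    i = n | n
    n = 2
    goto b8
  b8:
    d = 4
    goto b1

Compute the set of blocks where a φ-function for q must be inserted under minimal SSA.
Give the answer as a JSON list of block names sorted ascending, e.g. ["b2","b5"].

Answer: ["b1", "b7", "b8"]

Working:
idom tree: b1←b0 b2←b1 b3←b1 b4←b2 b5←b2 b6←b5 b7←b2 b8←b1
Join-block Dom:
  b1: preds {b0,b8}: {b0} ∩ {b0,b1,b8} = {b0}; idom=b0
  b7: preds {b2,b6}: {b0,b1,b2} ∩ {b0,b1,b2,b5,b6} = {b0,b1,b2}; idom=b2
  b8: preds {b3,b7}: {b0,b1,b3} ∩ {b0,b1,b2,b7} = {b0,b1}; idom=b1

DF derivation:
  join b1 pred b0: · stop@b0
  join b1 pred b8: b8→b1 stop@b0
  join b7 pred b2: · stop@b2
  join b7 pred b6: b6→b5 stop@b2
  join b8 pred b3: b3 stop@b1
  join b8 pred b7: b7→b2 stop@b1
  DF(b0)=∅
  DF(b1)={b1}
  DF(b2)={b8}
  DF(b3)={b8}
  DF(b4)=∅
  DF(b5)={b7}
  DF(b6)={b7}
  DF(b7)={b8}
  DF(b8)={b1}

φ for q: defs {b1,b3,b4,b6}
  DF⁺ = {b1,b7,b8}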